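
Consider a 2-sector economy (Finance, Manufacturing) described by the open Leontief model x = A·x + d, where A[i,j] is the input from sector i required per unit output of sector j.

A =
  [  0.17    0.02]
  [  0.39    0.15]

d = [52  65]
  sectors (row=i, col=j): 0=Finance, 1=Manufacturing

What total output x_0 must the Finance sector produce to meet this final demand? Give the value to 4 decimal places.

65.2143

Form M = I − A:
  [  0.83   -0.02]
  [ -0.39    0.85]
Leontief inverse L = M⁻¹:
  [  1.2183    0.0287]
  [  0.5590    1.1896]
Total output x = L · d:
  x_0 = 1.2183·52 + 0.0287·65 = 65.2143
  x_1 = 0.5590·52 + 1.1896·65 = 106.3924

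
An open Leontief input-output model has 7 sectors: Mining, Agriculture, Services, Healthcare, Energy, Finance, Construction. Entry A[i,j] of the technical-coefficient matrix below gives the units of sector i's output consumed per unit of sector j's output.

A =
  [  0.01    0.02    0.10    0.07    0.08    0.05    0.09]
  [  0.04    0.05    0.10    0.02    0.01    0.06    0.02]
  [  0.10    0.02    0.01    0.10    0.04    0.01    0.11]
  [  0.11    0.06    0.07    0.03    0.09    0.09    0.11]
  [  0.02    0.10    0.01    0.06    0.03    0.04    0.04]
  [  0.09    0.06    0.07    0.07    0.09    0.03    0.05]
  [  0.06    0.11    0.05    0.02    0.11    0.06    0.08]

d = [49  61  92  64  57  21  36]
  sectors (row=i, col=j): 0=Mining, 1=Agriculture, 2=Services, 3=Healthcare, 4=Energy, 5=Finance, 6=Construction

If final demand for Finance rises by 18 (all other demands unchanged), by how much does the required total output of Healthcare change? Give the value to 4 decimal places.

2.4232

Form M = I − A:
  [  0.99   -0.02   -0.10   -0.07   -0.08   -0.05   -0.09]
  [ -0.04    0.95   -0.10   -0.02   -0.01   -0.06   -0.02]
  [ -0.10   -0.02    0.99   -0.10   -0.04   -0.01   -0.11]
  [ -0.11   -0.06   -0.07    0.97   -0.09   -0.09   -0.11]
  [ -0.02   -0.10   -0.01   -0.06    0.97   -0.04   -0.04]
  [ -0.09   -0.06   -0.07   -0.07   -0.09    0.97   -0.05]
  [ -0.06   -0.11   -0.05   -0.02   -0.11   -0.06    0.92]
Leontief inverse L = M⁻¹:
  [  1.0576    0.0675    0.1359    0.1087    0.1278    0.0844    0.1443]
  [  0.0739    1.0764    0.1289    0.0505    0.0414    0.0817    0.0583]
  [  0.1398    0.0650    1.0527    0.1324    0.0909    0.0482    0.1634]
  [  0.1636    0.1194    0.1250    1.0809    0.1527    0.1346    0.1767]
  [  0.0508    0.1315    0.0434    0.0828    1.0604    0.0671    0.0727]
  [  0.1347    0.1067    0.1146    0.1116    0.1385    1.0683    0.1066]
  [  0.1038    0.1619    0.0969    0.0610    0.1574    0.0985    1.1317]
Total output x = L · d:
  x_0 = 1.0576·49 + 0.0675·61 + 0.1359·92 + 0.1087·64 + 0.1278·57 + 0.0844·21 + 0.1443·36 = 89.6496
  x_1 = 0.0739·49 + 1.0764·61 + 0.1289·92 + 0.0505·64 + 0.0414·57 + 0.0817·21 + 0.0583·36 = 90.5435
  x_2 = 0.1398·49 + 0.0650·61 + 1.0527·92 + 0.1324·64 + 0.0909·57 + 0.0482·21 + 0.1634·36 = 128.2166
  x_3 = 0.1636·49 + 0.1194·61 + 0.1250·92 + 1.0809·64 + 0.1527·57 + 0.1346·21 + 0.1767·36 = 113.8673
  x_4 = 0.0508·49 + 0.1315·61 + 0.0434·92 + 0.0828·64 + 1.0604·57 + 0.0671·21 + 0.0727·36 = 84.2703
  x_5 = 0.1347·49 + 0.1067·61 + 0.1146·92 + 0.1116·64 + 0.1385·57 + 1.0683·21 + 0.1066·36 = 64.9580
  x_6 = 0.1038·49 + 0.1619·61 + 0.0969·92 + 0.0610·64 + 0.1574·57 + 0.0985·21 + 1.1317·36 = 79.5589
Δx_3 = L[3,5] · Δd_5 = 0.1346 · 18 = 2.4232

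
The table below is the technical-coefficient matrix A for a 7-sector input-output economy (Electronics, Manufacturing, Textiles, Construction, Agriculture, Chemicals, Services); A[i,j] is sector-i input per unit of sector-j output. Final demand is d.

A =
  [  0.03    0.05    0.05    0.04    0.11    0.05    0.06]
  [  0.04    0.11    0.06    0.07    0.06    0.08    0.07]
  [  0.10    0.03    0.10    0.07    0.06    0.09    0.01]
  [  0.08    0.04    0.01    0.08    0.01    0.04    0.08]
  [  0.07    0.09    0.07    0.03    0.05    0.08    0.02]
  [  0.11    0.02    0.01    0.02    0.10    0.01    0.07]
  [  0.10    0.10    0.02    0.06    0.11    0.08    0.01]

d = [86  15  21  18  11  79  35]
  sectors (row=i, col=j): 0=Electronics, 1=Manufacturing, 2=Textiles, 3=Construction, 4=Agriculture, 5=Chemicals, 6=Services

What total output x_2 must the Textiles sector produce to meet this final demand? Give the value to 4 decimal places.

Form M = I − A:
  [  0.97   -0.05   -0.05   -0.04   -0.11   -0.05   -0.06]
  [ -0.04    0.89   -0.06   -0.07   -0.06   -0.08   -0.07]
  [ -0.10   -0.03    0.90   -0.07   -0.06   -0.09   -0.01]
  [ -0.08   -0.04   -0.01    0.92   -0.01   -0.04   -0.08]
  [ -0.07   -0.09   -0.07   -0.03    0.95   -0.08   -0.02]
  [ -0.11   -0.02   -0.01   -0.02   -0.10    0.99   -0.07]
  [ -0.10   -0.10   -0.02   -0.06   -0.11   -0.08    0.99]
Leontief inverse L = M⁻¹:
  [  1.0803    0.0947    0.0824    0.0734    0.1570    0.0925    0.0886]
  [  0.1025    1.1653    0.0979    0.1145    0.1195    0.1315    0.1106]
  [  0.1576    0.0720    1.1374    0.1086    0.1154    0.1347    0.0468]
  [  0.1214    0.0771    0.0316    1.1109    0.0530    0.0732    0.1091]
  [  0.1206    0.1334    0.1046    0.0655    1.1015    0.1224    0.0540]
  [  0.1493    0.0607    0.0379    0.0477    0.1452    1.0473    0.0946]
  [  0.1555    0.1531    0.0578    0.0996    0.1676    0.1280    1.0514]
Total output x = L · d:
  x_0 = 1.0803·86 + 0.0947·15 + 0.0824·21 + 0.0734·18 + 0.1570·11 + 0.0925·79 + 0.0886·35 = 109.5183
  x_1 = 0.1025·86 + 1.1653·15 + 0.0979·21 + 0.1145·18 + 0.1195·11 + 0.1315·79 + 0.1106·35 = 45.9805
  x_2 = 0.1576·86 + 0.0720·15 + 1.1374·21 + 0.1086·18 + 0.1154·11 + 0.1347·79 + 0.0468·35 = 54.0185
  x_3 = 0.1214·86 + 0.0771·15 + 0.0316·21 + 1.1109·18 + 0.0530·11 + 0.0732·79 + 0.1091·35 = 42.4474
  x_4 = 0.1206·86 + 0.1334·15 + 0.1046·21 + 0.0655·18 + 1.1015·11 + 0.1224·79 + 0.0540·35 = 39.4229
  x_5 = 0.1493·86 + 0.0607·15 + 0.0379·21 + 0.0477·18 + 0.1452·11 + 1.0473·79 + 0.0946·35 = 103.0488
  x_6 = 0.1555·86 + 0.1531·15 + 0.0578·21 + 0.0996·18 + 0.1676·11 + 0.1280·79 + 1.0514·35 = 67.4318

54.0185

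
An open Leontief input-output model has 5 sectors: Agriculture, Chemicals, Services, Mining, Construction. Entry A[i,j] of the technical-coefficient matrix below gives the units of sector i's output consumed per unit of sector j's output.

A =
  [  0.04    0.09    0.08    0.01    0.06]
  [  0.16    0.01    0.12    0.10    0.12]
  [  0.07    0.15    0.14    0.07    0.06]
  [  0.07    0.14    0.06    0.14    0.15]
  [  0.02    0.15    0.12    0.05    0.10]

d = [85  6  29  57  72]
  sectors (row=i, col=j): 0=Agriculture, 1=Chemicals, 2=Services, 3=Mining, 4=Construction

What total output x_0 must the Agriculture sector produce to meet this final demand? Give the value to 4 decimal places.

Form M = I − A:
  [  0.96   -0.09   -0.08   -0.01   -0.06]
  [ -0.16    0.99   -0.12   -0.10   -0.12]
  [ -0.07   -0.15    0.86   -0.07   -0.06]
  [ -0.07   -0.14   -0.06    0.86   -0.15]
  [ -0.02   -0.15   -0.12   -0.05    0.90]
Leontief inverse L = M⁻¹:
  [  1.0812    0.1423    0.1388    0.0467    0.1081]
  [  0.2179    1.1165    0.2159    0.1618    0.2048]
  [  0.1443    0.2432    1.2405    0.1395    0.1480]
  [  0.1489    0.2514    0.1703    1.2227    0.2586]
  [  0.0878    0.2357    0.2139    0.1145    1.1817]
Total output x = L · d:
  x_0 = 1.0812·85 + 0.1423·6 + 0.1388·29 + 0.0467·57 + 0.1081·72 = 107.2200
  x_1 = 0.2179·85 + 1.1165·6 + 0.2159·29 + 0.1618·57 + 0.2048·72 = 55.4513
  x_2 = 0.1443·85 + 0.2432·6 + 1.2405·29 + 0.1395·57 + 0.1480·72 = 68.3066
  x_3 = 0.1489·85 + 0.2514·6 + 0.1703·29 + 1.2227·57 + 0.2586·72 = 107.4092
  x_4 = 0.0878·85 + 0.2357·6 + 0.2139·29 + 0.1145·57 + 1.1817·72 = 106.6993

107.2200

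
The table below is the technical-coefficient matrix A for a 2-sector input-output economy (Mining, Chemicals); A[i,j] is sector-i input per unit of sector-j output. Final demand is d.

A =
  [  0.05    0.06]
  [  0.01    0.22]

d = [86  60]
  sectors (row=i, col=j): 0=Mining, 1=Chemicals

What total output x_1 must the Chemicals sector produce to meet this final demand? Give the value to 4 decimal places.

78.1469

Form M = I − A:
  [  0.95   -0.06]
  [ -0.01    0.78]
Leontief inverse L = M⁻¹:
  [  1.0535    0.0810]
  [  0.0135    1.2831]
Total output x = L · d:
  x_0 = 1.0535·86 + 0.0810·60 = 95.4619
  x_1 = 0.0135·86 + 1.2831·60 = 78.1469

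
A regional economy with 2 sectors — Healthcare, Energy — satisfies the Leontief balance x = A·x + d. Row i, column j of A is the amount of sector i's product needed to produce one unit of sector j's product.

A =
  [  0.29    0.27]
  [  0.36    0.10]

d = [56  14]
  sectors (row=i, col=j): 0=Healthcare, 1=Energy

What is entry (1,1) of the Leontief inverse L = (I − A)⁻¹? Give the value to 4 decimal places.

L[1,1] = 1.3104

Form M = I − A:
  [  0.71   -0.27]
  [ -0.36    0.90]
Leontief inverse L = M⁻¹:
  [  1.6611    0.4983]
  [  0.6645    1.3104]
Total output x = L · d:
  x_0 = 1.6611·56 + 0.4983·14 = 100.0000
  x_1 = 0.6645·56 + 1.3104·14 = 55.5556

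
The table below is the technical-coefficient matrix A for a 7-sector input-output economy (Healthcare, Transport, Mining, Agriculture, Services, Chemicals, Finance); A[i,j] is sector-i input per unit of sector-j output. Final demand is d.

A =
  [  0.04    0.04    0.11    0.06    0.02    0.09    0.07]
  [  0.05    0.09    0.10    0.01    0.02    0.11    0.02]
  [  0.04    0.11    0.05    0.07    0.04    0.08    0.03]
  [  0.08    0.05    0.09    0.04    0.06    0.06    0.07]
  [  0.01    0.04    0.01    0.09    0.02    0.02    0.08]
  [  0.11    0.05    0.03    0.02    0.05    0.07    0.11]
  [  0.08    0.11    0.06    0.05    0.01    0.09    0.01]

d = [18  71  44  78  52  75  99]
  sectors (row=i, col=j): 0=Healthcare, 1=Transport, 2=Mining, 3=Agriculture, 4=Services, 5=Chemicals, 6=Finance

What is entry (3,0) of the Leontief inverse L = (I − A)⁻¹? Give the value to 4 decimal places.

Form M = I − A:
  [  0.96   -0.04   -0.11   -0.06   -0.02   -0.09   -0.07]
  [ -0.05    0.91   -0.10   -0.01   -0.02   -0.11   -0.02]
  [ -0.04   -0.11    0.95   -0.07   -0.04   -0.08   -0.03]
  [ -0.08   -0.05   -0.09    0.96   -0.06   -0.06   -0.07]
  [ -0.01   -0.04   -0.01   -0.09    0.98   -0.02   -0.08]
  [ -0.11   -0.05   -0.03   -0.02   -0.05    0.93   -0.11]
  [ -0.08   -0.11   -0.06   -0.05   -0.01   -0.09    0.99]
Leontief inverse L = M⁻¹:
  [  1.0875    0.0953    0.1569    0.0934    0.0449    0.1477    0.1102]
  [  0.0929    1.1405    0.1438    0.0386    0.0424    0.1653    0.0585]
  [  0.0845    0.1606    1.0981    0.0995    0.0636    0.1362    0.0698]
  [  0.1247    0.1051    0.1392    1.0768    0.0835    0.1185    0.1112]
  [  0.0405    0.0739    0.0421    0.1099    1.0351    0.0556    0.1032]
  [  0.1559    0.1029    0.0800    0.0547    0.0710    1.1290    0.1506]
  [  0.1242    0.1596    0.1099    0.0783    0.0333    0.1477    1.0501]
Total output x = L · d:
  x_0 = 1.0875·18 + 0.0953·71 + 0.1569·44 + 0.0934·78 + 0.0449·52 + 0.1477·75 + 0.1102·99 = 64.8584
  x_1 = 0.0929·18 + 1.1405·71 + 0.1438·44 + 0.0386·78 + 0.0424·52 + 0.1653·75 + 0.0585·99 = 112.3885
  x_2 = 0.0845·18 + 0.1606·71 + 1.0981·44 + 0.0995·78 + 0.0636·52 + 0.1362·75 + 0.0698·99 = 89.4297
  x_3 = 0.1247·18 + 0.1051·71 + 0.1392·44 + 1.0768·78 + 0.0835·52 + 0.1185·75 + 0.1112·99 = 124.0566
  x_4 = 0.0405·18 + 0.0739·71 + 0.0421·44 + 0.1099·78 + 1.0351·52 + 0.0556·75 + 0.1032·99 = 84.6222
  x_5 = 0.1559·18 + 0.1029·71 + 0.0800·44 + 0.0547·78 + 0.0710·52 + 1.1290·75 + 0.1506·99 = 121.1724
  x_6 = 0.1242·18 + 0.1596·71 + 0.1099·44 + 0.0783·78 + 0.0333·52 + 0.1477·75 + 1.0501·99 = 141.2846

L[3,0] = 0.1247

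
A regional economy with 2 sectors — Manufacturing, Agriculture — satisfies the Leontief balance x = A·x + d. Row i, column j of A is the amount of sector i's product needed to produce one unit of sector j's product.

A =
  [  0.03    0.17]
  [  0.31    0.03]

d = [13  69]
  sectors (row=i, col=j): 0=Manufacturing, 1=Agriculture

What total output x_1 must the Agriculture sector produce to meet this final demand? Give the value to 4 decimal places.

79.8919

Form M = I − A:
  [  0.97   -0.17]
  [ -0.31    0.97]
Leontief inverse L = M⁻¹:
  [  1.0921    0.1914]
  [  0.3490    1.0921]
Total output x = L · d:
  x_0 = 1.0921·13 + 0.1914·69 = 27.4037
  x_1 = 0.3490·13 + 1.0921·69 = 79.8919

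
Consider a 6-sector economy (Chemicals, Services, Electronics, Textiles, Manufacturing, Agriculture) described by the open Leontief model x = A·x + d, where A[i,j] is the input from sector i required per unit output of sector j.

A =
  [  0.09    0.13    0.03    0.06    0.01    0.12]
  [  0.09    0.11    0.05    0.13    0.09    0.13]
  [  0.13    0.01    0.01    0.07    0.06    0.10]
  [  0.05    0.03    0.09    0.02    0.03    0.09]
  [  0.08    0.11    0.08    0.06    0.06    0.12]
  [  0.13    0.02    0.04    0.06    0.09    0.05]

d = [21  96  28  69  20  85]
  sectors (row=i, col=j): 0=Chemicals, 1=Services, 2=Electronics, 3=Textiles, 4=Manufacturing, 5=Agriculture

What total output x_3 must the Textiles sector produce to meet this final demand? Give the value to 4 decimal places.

97.5927

Form M = I − A:
  [  0.91   -0.13   -0.03   -0.06   -0.01   -0.12]
  [ -0.09    0.89   -0.05   -0.13   -0.09   -0.13]
  [ -0.13   -0.01    0.99   -0.07   -0.06   -0.10]
  [ -0.05   -0.03   -0.09    0.98   -0.03   -0.09]
  [ -0.08   -0.11   -0.08   -0.06    0.94   -0.12]
  [ -0.13   -0.02   -0.04   -0.06   -0.09    0.95]
Leontief inverse L = M⁻¹:
  [  1.1669    0.1867    0.0681    0.1167    0.0574    0.1984]
  [  0.1899    1.1832    0.1054    0.1997    0.1509    0.2350]
  [  0.1926    0.0588    1.0431    0.1099    0.0935    0.1644]
  [  0.1061    0.0632    0.1131    1.0558    0.0617    0.1418]
  [  0.1695    0.1727    0.1236    0.1232    1.1141    0.2105]
  [  0.1945    0.0733    0.0743    0.1032    0.1244    1.1205]
Total output x = L · d:
  x_0 = 1.1669·21 + 0.1867·96 + 0.0681·28 + 0.1167·69 + 0.0574·20 + 0.1984·85 = 70.3985
  x_1 = 0.1899·21 + 1.1832·96 + 0.1054·28 + 0.1997·69 + 0.1509·20 + 0.2350·85 = 157.2933
  x_2 = 0.1926·21 + 0.0588·96 + 1.0431·28 + 0.1099·69 + 0.0935·20 + 0.1644·85 = 62.3215
  x_3 = 0.1061·21 + 0.0632·96 + 0.1131·28 + 1.0558·69 + 0.0617·20 + 0.1418·85 = 97.5927
  x_4 = 0.1695·21 + 0.1727·96 + 0.1236·28 + 0.1232·69 + 1.1141·20 + 0.2105·85 = 72.2786
  x_5 = 0.1945·21 + 0.0733·96 + 0.0743·28 + 0.1032·69 + 0.1244·20 + 1.1205·85 = 118.0539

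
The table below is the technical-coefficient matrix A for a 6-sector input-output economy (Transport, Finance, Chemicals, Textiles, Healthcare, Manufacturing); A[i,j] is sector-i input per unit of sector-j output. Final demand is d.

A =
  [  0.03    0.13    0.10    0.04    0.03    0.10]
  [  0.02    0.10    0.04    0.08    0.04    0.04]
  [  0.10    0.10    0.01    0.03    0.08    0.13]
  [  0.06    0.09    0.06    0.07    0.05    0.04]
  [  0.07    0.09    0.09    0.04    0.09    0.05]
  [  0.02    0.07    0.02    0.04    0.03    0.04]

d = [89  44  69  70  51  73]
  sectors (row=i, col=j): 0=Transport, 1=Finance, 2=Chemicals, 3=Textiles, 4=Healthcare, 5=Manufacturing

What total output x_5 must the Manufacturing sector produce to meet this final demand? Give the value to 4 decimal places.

94.0128

Form M = I − A:
  [  0.97   -0.13   -0.10   -0.04   -0.03   -0.10]
  [ -0.02    0.90   -0.04   -0.08   -0.04   -0.04]
  [ -0.10   -0.10    0.99   -0.03   -0.08   -0.13]
  [ -0.06   -0.09   -0.06    0.93   -0.05   -0.04]
  [ -0.07   -0.09   -0.09   -0.04    0.91   -0.05]
  [ -0.02   -0.07   -0.02   -0.04   -0.03    0.96]
Leontief inverse L = M⁻¹:
  [  1.0603    0.1923    0.1281    0.0751    0.0635    0.1422]
  [  0.0432    1.1473    0.0647    0.1084    0.0658    0.0690]
  [  0.1271    0.1658    1.0473    0.0657    0.1128    0.1706]
  [  0.0879    0.1470    0.0904    1.1014    0.0804    0.0776]
  [  0.1042    0.1567    0.1258    0.0747    1.1276    0.0963]
  [  0.0348    0.1021    0.0369    0.0591    0.0471    1.0595]
Total output x = L · d:
  x_0 = 1.0603·89 + 0.1923·44 + 0.1281·69 + 0.0751·70 + 0.0635·51 + 0.1422·73 = 130.5397
  x_1 = 0.0432·89 + 1.1473·44 + 0.0647·69 + 0.1084·70 + 0.0658·51 + 0.0690·73 = 74.7713
  x_2 = 0.1271·89 + 0.1658·44 + 1.0473·69 + 0.0657·70 + 0.1128·51 + 0.1706·73 = 113.6801
  x_3 = 0.0879·89 + 0.1470·44 + 0.0904·69 + 1.1014·70 + 0.0804·51 + 0.0776·73 = 107.3910
  x_4 = 0.1042·89 + 0.1567·44 + 0.1258·69 + 0.0747·70 + 1.1276·51 + 0.0963·73 = 94.6095
  x_5 = 0.0348·89 + 0.1021·44 + 0.0369·69 + 0.0591·70 + 0.0471·51 + 1.0595·73 = 94.0128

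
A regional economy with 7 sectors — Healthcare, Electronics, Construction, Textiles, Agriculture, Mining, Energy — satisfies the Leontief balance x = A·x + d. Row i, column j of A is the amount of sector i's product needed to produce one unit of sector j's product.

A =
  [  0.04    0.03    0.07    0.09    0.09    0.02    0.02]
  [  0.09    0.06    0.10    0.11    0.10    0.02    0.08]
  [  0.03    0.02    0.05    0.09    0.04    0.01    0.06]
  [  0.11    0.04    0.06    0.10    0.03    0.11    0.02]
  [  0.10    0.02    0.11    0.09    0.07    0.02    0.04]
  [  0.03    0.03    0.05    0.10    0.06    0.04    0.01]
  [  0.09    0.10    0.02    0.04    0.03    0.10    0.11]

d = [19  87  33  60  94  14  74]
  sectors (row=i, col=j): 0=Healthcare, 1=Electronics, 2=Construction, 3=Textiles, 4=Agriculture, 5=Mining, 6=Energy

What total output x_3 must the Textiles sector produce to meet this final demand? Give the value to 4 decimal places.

95.9787

Form M = I − A:
  [  0.96   -0.03   -0.07   -0.09   -0.09   -0.02   -0.02]
  [ -0.09    0.94   -0.10   -0.11   -0.10   -0.02   -0.08]
  [ -0.03   -0.02    0.95   -0.09   -0.04   -0.01   -0.06]
  [ -0.11   -0.04   -0.06    0.90   -0.03   -0.11   -0.02]
  [ -0.10   -0.02   -0.11   -0.09    0.93   -0.02   -0.04]
  [ -0.03   -0.03   -0.05   -0.10   -0.06    0.96   -0.01]
  [ -0.09   -0.10   -0.02   -0.04   -0.03   -0.10    0.89]
Leontief inverse L = M⁻¹:
  [  1.0857    0.0524    0.1128    0.1463    0.1249    0.0491    0.0462]
  [  0.1607    1.0996    0.1641    0.1954    0.1555    0.0667    0.1256]
  [  0.0696    0.0427    1.0825    0.1353    0.0675    0.0394    0.0849]
  [  0.1615    0.0689    0.1109    1.1729    0.0767    0.1470    0.0488]
  [  0.1520    0.0481    0.1595    0.1576    1.1130    0.0546    0.0727]
  [  0.0705    0.0499    0.0873    0.1510    0.0907    1.0675    0.0314]
  [  0.1497    0.1401    0.0743    0.1148    0.0828    0.1417    1.1525]
Total output x = L · d:
  x_0 = 1.0857·19 + 0.0524·87 + 0.1128·33 + 0.1463·60 + 0.1249·94 + 0.0491·14 + 0.0462·74 = 53.5316
  x_1 = 0.1607·19 + 1.0996·87 + 0.1641·33 + 0.1954·60 + 0.1555·94 + 0.0667·14 + 0.1256·74 = 140.7016
  x_2 = 0.0696·19 + 0.0427·87 + 1.0825·33 + 0.1353·60 + 0.0675·94 + 0.0394·14 + 0.0849·74 = 62.0629
  x_3 = 0.1615·19 + 0.0689·87 + 0.1109·33 + 1.1729·60 + 0.0767·94 + 0.1470·14 + 0.0488·74 = 95.9787
  x_4 = 0.1520·19 + 0.0481·87 + 0.1595·33 + 0.1576·60 + 1.1130·94 + 0.0546·14 + 0.0727·74 = 132.5563
  x_5 = 0.0705·19 + 0.0499·87 + 0.0873·33 + 0.1510·60 + 0.0907·94 + 1.0675·14 + 0.0314·74 = 43.4121
  x_6 = 0.1497·19 + 0.1401·87 + 0.0743·33 + 0.1148·60 + 0.0828·94 + 0.1417·14 + 1.1525·74 = 119.4228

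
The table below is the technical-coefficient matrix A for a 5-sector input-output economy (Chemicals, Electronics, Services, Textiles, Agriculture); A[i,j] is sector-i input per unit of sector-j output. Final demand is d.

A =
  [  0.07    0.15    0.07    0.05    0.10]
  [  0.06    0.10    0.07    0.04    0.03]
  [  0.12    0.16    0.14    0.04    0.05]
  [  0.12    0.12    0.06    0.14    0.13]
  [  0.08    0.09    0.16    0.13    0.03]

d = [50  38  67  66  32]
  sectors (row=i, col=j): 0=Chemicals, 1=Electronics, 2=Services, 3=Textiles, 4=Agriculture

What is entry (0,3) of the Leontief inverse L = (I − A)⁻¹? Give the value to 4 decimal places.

Form M = I − A:
  [  0.93   -0.15   -0.07   -0.05   -0.10]
  [ -0.06    0.90   -0.07   -0.04   -0.03]
  [ -0.12   -0.16    0.86   -0.04   -0.05]
  [ -0.12   -0.12   -0.06    0.86   -0.13]
  [ -0.08   -0.09   -0.16   -0.13    0.97]
Leontief inverse L = M⁻¹:
  [  1.1364    0.2444    0.1471    0.1064    0.1466]
  [  0.1060    1.1667    0.1207    0.0756    0.0634]
  [  0.1977    0.2747    1.2276    0.0973    0.1052]
  [  0.2120    0.2473    0.1604    1.2246    0.2019]
  [  0.1646    0.2069    0.2473    0.1960    1.0933]
Total output x = L · d:
  x_0 = 1.1364·50 + 0.2444·38 + 0.1471·67 + 0.1064·66 + 0.1466·32 = 87.6723
  x_1 = 0.1060·50 + 1.1667·38 + 0.1207·67 + 0.0756·66 + 0.0634·32 = 64.7378
  x_2 = 0.1977·50 + 0.2747·38 + 1.2276·67 + 0.0973·66 + 0.1052·32 = 112.3592
  x_3 = 0.2120·50 + 0.2473·38 + 0.1604·67 + 1.2246·66 + 0.2019·32 = 118.0303
  x_4 = 0.1646·50 + 0.2069·38 + 0.2473·67 + 0.1960·66 + 1.0933·32 = 80.5790

L[0,3] = 0.1064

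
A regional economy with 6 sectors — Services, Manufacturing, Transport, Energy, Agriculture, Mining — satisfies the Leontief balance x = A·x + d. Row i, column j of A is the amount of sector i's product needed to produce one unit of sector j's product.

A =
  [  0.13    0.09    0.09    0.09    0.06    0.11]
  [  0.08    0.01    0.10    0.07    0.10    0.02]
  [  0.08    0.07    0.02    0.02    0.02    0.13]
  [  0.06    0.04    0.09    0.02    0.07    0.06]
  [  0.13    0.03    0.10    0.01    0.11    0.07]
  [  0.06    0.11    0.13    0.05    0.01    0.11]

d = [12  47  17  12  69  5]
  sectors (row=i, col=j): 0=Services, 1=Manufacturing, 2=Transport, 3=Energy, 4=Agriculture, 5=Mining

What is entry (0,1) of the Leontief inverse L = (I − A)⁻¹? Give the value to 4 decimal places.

L[0,1] = 0.1549

Form M = I − A:
  [  0.87   -0.09   -0.09   -0.09   -0.06   -0.11]
  [ -0.08    0.99   -0.10   -0.07   -0.10   -0.02]
  [ -0.08   -0.07    0.98   -0.02   -0.02   -0.13]
  [ -0.06   -0.04   -0.09    0.98   -0.07   -0.06]
  [ -0.13   -0.03   -0.10   -0.01    0.89   -0.07]
  [ -0.06   -0.11   -0.13   -0.05   -0.01    0.89]
Leontief inverse L = M⁻¹:
  [  1.2208    0.1549    0.1789    0.1382    0.1168    0.1990]
  [  0.1441    1.0513    0.1545    0.0971    0.1399    0.0816]
  [  0.1336    0.1126    1.0787    0.0523    0.0521    0.1842]
  [  0.1157    0.0787    0.1406    1.0465    0.1034    0.1153]
  [  0.2096    0.0844    0.1697    0.0480    1.1564    0.1468]
  [  0.1285    0.1622    0.1985    0.0883    0.0516    1.1821]
Total output x = L · d:
  x_0 = 1.2208·12 + 0.1549·47 + 0.1789·17 + 0.1382·12 + 0.1168·69 + 0.1990·5 = 35.6852
  x_1 = 0.1441·12 + 1.0513·47 + 0.1545·17 + 0.0971·12 + 0.1399·69 + 0.0816·5 = 64.9929
  x_2 = 0.1336·12 + 0.1126·47 + 1.0787·17 + 0.0523·12 + 0.0521·69 + 0.1842·5 = 30.3751
  x_3 = 0.1157·12 + 0.0787·47 + 0.1406·17 + 1.0465·12 + 0.1034·69 + 0.1153·5 = 27.7466
  x_4 = 0.2096·12 + 0.0844·47 + 0.1697·17 + 0.0480·12 + 1.1564·69 + 0.1468·5 = 90.4704
  x_5 = 0.1285·12 + 0.1622·47 + 0.1985·17 + 0.0883·12 + 0.0516·69 + 1.1821·5 = 23.0687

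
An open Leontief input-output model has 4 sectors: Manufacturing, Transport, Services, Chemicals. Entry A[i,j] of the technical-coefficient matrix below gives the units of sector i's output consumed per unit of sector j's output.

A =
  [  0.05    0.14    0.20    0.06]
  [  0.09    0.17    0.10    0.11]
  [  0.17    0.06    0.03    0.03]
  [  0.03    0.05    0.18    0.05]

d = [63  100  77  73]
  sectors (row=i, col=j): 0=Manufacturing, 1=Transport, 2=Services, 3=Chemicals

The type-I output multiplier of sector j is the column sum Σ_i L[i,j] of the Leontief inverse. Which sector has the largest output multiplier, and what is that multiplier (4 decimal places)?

Form M = I − A:
  [  0.95   -0.14   -0.20   -0.06]
  [ -0.09    0.83   -0.10   -0.11]
  [ -0.17   -0.06    0.97   -0.03]
  [ -0.03   -0.05   -0.18    0.95]
Leontief inverse L = M⁻¹:
  [  1.1254    0.2159    0.2737    0.1047]
  [  0.1584    1.2551    0.1920    0.1614]
  [  0.2096    0.1184    1.0978    0.0616]
  [  0.0836    0.0953    0.2268    1.0761]
Total output x = L · d:
  x_0 = 1.1254·63 + 0.2159·100 + 0.2737·77 + 0.1047·73 = 121.2125
  x_1 = 0.1584·63 + 1.2551·100 + 0.1920·77 + 0.1614·73 = 162.0557
  x_2 = 0.2096·63 + 0.1184·100 + 1.0978·77 + 0.0616·73 = 114.0762
  x_3 = 0.0836·63 + 0.0953·100 + 0.2268·77 + 1.0761·73 = 110.8135
Output multipliers (column sums of L):
  Manufacturing: 1.5769
  Transport: 1.6848
  Services: 1.7903
  Chemicals: 1.4038

Services (1.7903)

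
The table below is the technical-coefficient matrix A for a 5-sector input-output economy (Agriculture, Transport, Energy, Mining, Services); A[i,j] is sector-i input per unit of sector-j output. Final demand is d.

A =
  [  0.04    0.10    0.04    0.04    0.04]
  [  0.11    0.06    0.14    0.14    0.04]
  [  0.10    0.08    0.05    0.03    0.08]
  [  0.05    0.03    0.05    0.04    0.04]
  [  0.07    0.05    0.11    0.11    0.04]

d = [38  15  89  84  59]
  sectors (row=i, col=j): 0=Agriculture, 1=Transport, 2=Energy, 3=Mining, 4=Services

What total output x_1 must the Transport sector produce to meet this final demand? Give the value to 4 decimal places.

59.3532

Form M = I − A:
  [  0.96   -0.10   -0.04   -0.04   -0.04]
  [ -0.11    0.94   -0.14   -0.14   -0.04]
  [ -0.10   -0.08    0.95   -0.03   -0.08]
  [ -0.05   -0.03   -0.05    0.96   -0.04]
  [ -0.07   -0.05   -0.11   -0.11    0.96]
Leontief inverse L = M⁻¹:
  [  1.0719    0.1258    0.0743    0.0721    0.0591]
  [  0.1615    1.1069    0.1884    0.1828    0.0762]
  [  0.1381    0.1153    1.0911    0.0686    0.1043]
  [  0.0727    0.0507    0.0728    1.0607    0.0554]
  [  0.1107    0.0858    0.1486    0.1442    1.0682]
Total output x = L · d:
  x_0 = 1.0719·38 + 0.1258·15 + 0.0743·89 + 0.0721·84 + 0.0591·59 = 58.7756
  x_1 = 0.1615·38 + 1.1069·15 + 0.1884·89 + 0.1828·84 + 0.0762·59 = 59.3532
  x_2 = 0.1381·38 + 0.1153·15 + 1.0911·89 + 0.0686·84 + 0.1043·59 = 116.0058
  x_3 = 0.0727·38 + 0.0507·15 + 0.0728·89 + 1.0607·84 + 0.0554·59 = 102.3687
  x_4 = 0.1107·38 + 0.0858·15 + 0.1486·89 + 0.1442·84 + 1.0682·59 = 93.8574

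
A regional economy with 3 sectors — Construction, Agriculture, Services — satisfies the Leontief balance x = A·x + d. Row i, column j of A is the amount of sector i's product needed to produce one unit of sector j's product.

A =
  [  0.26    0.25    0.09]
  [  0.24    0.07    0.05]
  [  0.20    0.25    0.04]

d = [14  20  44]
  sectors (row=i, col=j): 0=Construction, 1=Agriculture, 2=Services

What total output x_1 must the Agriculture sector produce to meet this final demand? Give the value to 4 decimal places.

Form M = I − A:
  [  0.74   -0.25   -0.09]
  [ -0.24    0.93   -0.05]
  [ -0.20   -0.25    0.96]
Leontief inverse L = M⁻¹:
  [  1.5466    0.4612    0.1690]
  [  0.4224    1.2165    0.1030]
  [  0.4322    0.4129    1.1037]
Total output x = L · d:
  x_0 = 1.5466·14 + 0.4612·20 + 0.1690·44 = 38.3129
  x_1 = 0.4224·14 + 1.2165·20 + 0.1030·44 = 34.7727
  x_2 = 0.4322·14 + 0.4129·20 + 1.1037·44 = 62.8706

34.7727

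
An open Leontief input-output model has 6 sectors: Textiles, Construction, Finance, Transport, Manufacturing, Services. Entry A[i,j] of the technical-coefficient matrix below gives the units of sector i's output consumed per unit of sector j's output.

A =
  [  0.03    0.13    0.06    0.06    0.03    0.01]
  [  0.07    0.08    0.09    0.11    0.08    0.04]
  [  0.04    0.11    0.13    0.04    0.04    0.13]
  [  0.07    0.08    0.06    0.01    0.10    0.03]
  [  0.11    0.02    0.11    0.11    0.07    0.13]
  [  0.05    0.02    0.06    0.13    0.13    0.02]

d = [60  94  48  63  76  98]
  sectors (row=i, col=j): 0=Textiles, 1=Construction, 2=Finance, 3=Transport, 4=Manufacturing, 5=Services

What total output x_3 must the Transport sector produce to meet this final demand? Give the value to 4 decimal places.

Form M = I − A:
  [  0.97   -0.13   -0.06   -0.06   -0.03   -0.01]
  [ -0.07    0.92   -0.09   -0.11   -0.08   -0.04]
  [ -0.04   -0.11    0.87   -0.04   -0.04   -0.13]
  [ -0.07   -0.08   -0.06    0.99   -0.10   -0.03]
  [ -0.11   -0.02   -0.11   -0.11    0.93   -0.13]
  [ -0.05   -0.02   -0.06   -0.13   -0.13    0.98]
Leontief inverse L = M⁻¹:
  [  1.0660    0.1753    0.1109    0.1025    0.0716    0.0454]
  [  0.1221    1.1434    0.1626    0.1689    0.1405    0.0933]
  [  0.0920    0.1734    1.2077    0.1100    0.1076    0.1859]
  [  0.1107    0.1267    0.1172    1.0612    0.1439    0.0734]
  [  0.1666    0.0908    0.1906    0.1794    1.1422    0.1877]
  [  0.0993    0.0717    0.1237    0.1800    0.1837    1.0706]
Total output x = L · d:
  x_0 = 1.0660·60 + 0.1753·94 + 0.1109·48 + 0.1025·63 + 0.0716·76 + 0.0454·98 = 102.1132
  x_1 = 0.1221·60 + 1.1434·94 + 0.1626·48 + 0.1689·63 + 0.1405·76 + 0.0933·98 = 153.0709
  x_2 = 0.0920·60 + 0.1734·94 + 1.2077·48 + 0.1100·63 + 0.1076·76 + 0.1859·98 = 113.1136
  x_3 = 0.1107·60 + 0.1267·94 + 0.1172·48 + 1.0612·63 + 0.1439·76 + 0.0734·98 = 109.1569
  x_4 = 0.1666·60 + 0.0908·94 + 0.1906·48 + 0.1794·63 + 1.1422·76 + 0.1877·98 = 144.1895
  x_5 = 0.0993·60 + 0.0717·94 + 0.1237·48 + 0.1800·63 + 0.1837·76 + 1.0706·98 = 148.8662

109.1569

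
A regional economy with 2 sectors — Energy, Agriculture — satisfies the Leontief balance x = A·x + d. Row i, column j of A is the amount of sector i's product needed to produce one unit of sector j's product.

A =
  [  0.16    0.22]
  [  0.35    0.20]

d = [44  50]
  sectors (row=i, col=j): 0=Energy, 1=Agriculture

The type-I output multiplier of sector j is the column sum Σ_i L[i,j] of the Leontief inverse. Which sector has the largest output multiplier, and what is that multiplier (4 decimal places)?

Form M = I − A:
  [  0.84   -0.22]
  [ -0.35    0.80]
Leontief inverse L = M⁻¹:
  [  1.3445    0.3697]
  [  0.5882    1.4118]
Total output x = L · d:
  x_0 = 1.3445·44 + 0.3697·50 = 77.6471
  x_1 = 0.5882·44 + 1.4118·50 = 96.4706
Output multipliers (column sums of L):
  Energy: 1.9328
  Agriculture: 1.7815

Energy (1.9328)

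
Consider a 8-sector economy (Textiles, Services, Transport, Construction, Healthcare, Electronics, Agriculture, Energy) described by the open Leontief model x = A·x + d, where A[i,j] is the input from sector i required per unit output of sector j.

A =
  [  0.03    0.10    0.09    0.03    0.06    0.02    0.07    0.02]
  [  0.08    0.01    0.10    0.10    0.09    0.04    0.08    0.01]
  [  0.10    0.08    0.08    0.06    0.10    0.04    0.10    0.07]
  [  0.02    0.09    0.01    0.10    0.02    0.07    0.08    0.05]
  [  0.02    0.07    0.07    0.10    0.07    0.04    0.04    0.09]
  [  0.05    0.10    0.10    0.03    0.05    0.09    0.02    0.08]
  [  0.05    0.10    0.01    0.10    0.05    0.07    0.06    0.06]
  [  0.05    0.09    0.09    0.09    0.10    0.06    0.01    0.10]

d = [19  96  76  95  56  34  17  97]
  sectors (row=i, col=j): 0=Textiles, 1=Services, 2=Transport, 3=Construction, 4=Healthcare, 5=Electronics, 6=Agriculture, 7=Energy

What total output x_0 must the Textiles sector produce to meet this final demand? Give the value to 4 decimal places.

74.9516

Form M = I − A:
  [  0.97   -0.10   -0.09   -0.03   -0.06   -0.02   -0.07   -0.02]
  [ -0.08    0.99   -0.10   -0.10   -0.09   -0.04   -0.08   -0.01]
  [ -0.10   -0.08    0.92   -0.06   -0.10   -0.04   -0.10   -0.07]
  [ -0.02   -0.09   -0.01    0.90   -0.02   -0.07   -0.08   -0.05]
  [ -0.02   -0.07   -0.07   -0.10    0.93   -0.04   -0.04   -0.09]
  [ -0.05   -0.10   -0.10   -0.03   -0.05    0.91   -0.02   -0.08]
  [ -0.05   -0.10   -0.01   -0.10   -0.05   -0.07    0.94   -0.06]
  [ -0.05   -0.09   -0.09   -0.09   -0.10   -0.06   -0.01    0.90]
Leontief inverse L = M⁻¹:
  [  1.0778    0.1642    0.1488    0.1006    0.1213    0.0648    0.1259    0.0692]
  [  0.1303    1.0948    0.1645    0.1808    0.1566    0.0949    0.1452    0.0717]
  [  0.1645    0.1808    1.1665    0.1620    0.1880    0.1068    0.1774    0.1455]
  [  0.0640    0.1586    0.0666    1.1726    0.0763    0.1217    0.1320    0.1008]
  [  0.0721    0.1498    0.1387    0.1848    1.1404    0.0965    0.1008    0.1537]
  [  0.1097    0.1827    0.1815    0.1125    0.1285    1.1477    0.0840    0.1453]
  [  0.0989    0.1773    0.0771    0.1812    0.1153    0.1262    1.1187    0.1176]
  [  0.1122    0.1833    0.1764    0.1872    0.1854    0.1246    0.0817    1.1748]
Total output x = L · d:
  x_0 = 1.0778·19 + 0.1642·96 + 0.1488·76 + 0.1006·95 + 0.1213·56 + 0.0648·34 + 0.1259·17 + 0.0692·97 = 74.9516
  x_1 = 0.1303·19 + 1.0948·96 + 0.1645·76 + 0.1808·95 + 0.1566·56 + 0.0949·34 + 0.1452·17 + 0.0717·97 = 158.6772
  x_2 = 0.1645·19 + 0.1808·96 + 1.1665·76 + 0.1620·95 + 0.1880·56 + 0.1068·34 + 0.1774·17 + 0.1455·97 = 155.8260
  x_3 = 0.0640·19 + 0.1586·96 + 0.0666·76 + 1.1726·95 + 0.0763·56 + 0.1217·34 + 0.1320·17 + 0.1008·97 = 153.3271
  x_4 = 0.0721·19 + 0.1498·96 + 0.1387·76 + 0.1848·95 + 1.1404·56 + 0.0965·34 + 0.1008·17 + 0.1537·97 = 127.6189
  x_5 = 0.1097·19 + 0.1827·96 + 0.1815·76 + 0.1125·95 + 0.1285·56 + 1.1477·34 + 0.0840·17 + 0.1453·97 = 105.8375
  x_6 = 0.0989·19 + 0.1773·96 + 0.0771·76 + 0.1812·95 + 0.1153·56 + 0.1262·34 + 1.1187·17 + 0.1176·97 = 83.1371
  x_7 = 0.1122·19 + 0.1833·96 + 0.1764·76 + 0.1872·95 + 0.1854·56 + 0.1246·34 + 0.0817·17 + 1.1748·97 = 180.8843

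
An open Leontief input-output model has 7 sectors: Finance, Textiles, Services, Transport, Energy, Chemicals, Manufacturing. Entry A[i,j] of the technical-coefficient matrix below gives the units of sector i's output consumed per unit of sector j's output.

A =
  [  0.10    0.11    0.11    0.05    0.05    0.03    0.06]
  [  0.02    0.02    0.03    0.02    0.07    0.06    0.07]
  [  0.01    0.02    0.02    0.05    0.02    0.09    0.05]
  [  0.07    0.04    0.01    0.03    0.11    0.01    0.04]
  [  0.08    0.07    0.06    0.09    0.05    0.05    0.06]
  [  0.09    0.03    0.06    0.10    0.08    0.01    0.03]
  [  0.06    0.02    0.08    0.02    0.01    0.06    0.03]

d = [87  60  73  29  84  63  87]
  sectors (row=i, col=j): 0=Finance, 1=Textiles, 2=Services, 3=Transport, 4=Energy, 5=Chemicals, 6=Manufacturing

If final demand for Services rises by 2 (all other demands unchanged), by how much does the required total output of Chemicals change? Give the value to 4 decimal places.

Form M = I − A:
  [  0.90   -0.11   -0.11   -0.05   -0.05   -0.03   -0.06]
  [ -0.02    0.98   -0.03   -0.02   -0.07   -0.06   -0.07]
  [ -0.01   -0.02    0.98   -0.05   -0.02   -0.09   -0.05]
  [ -0.07   -0.04   -0.01    0.97   -0.11   -0.01   -0.04]
  [ -0.08   -0.07   -0.06   -0.09    0.95   -0.05   -0.06]
  [ -0.09   -0.03   -0.06   -0.10   -0.08    0.99   -0.03]
  [ -0.06   -0.02   -0.08   -0.02   -0.01   -0.06    0.97]
Leontief inverse L = M⁻¹:
  [  1.1445    0.1458    0.1518    0.0875    0.0912    0.0689    0.1005]
  [  0.0497    1.0400    0.0560    0.0457    0.0934    0.0803    0.0912]
  [  0.0370    0.0361    1.0411    0.0727    0.0445    0.1050    0.0676]
  [  0.1041    0.0678    0.0404    1.0572    0.1372    0.0326    0.0665]
  [  0.1246    0.1035    0.0980    0.1252    1.0912    0.0811    0.0954]
  [  0.1310    0.0634    0.0937    0.1320    0.1168    1.0374    0.0623]
  [  0.0864    0.0398    0.1040    0.0436    0.0325    0.0803    1.0508]
Total output x = L · d:
  x_0 = 1.1445·87 + 0.1458·60 + 0.1518·73 + 0.0875·29 + 0.0912·84 + 0.0689·63 + 0.1005·87 = 142.6876
  x_1 = 0.0497·87 + 1.0400·60 + 0.0560·73 + 0.0457·29 + 0.0934·84 + 0.0803·63 + 0.0912·87 = 92.9758
  x_2 = 0.0370·87 + 0.0361·60 + 1.0411·73 + 0.0727·29 + 0.0445·84 + 0.1050·63 + 0.0676·87 = 99.7236
  x_3 = 0.1041·87 + 0.0678·60 + 0.0404·73 + 1.0572·29 + 0.1372·84 + 0.0326·63 + 0.0665·87 = 66.0899
  x_4 = 0.1246·87 + 0.1035·60 + 0.0980·73 + 0.1252·29 + 1.0912·84 + 0.0811·63 + 0.0954·87 = 132.9015
  x_5 = 0.1310·87 + 0.0634·60 + 0.0937·73 + 0.1320·29 + 0.1168·84 + 1.0374·63 + 0.0623·87 = 106.4596
  x_6 = 0.0864·87 + 0.0398·60 + 0.1040·73 + 0.0436·29 + 0.0325·84 + 0.0803·63 + 1.0508·87 = 117.9763
Δx_5 = L[5,2] · Δd_2 = 0.0937 · 2 = 0.1875

0.1875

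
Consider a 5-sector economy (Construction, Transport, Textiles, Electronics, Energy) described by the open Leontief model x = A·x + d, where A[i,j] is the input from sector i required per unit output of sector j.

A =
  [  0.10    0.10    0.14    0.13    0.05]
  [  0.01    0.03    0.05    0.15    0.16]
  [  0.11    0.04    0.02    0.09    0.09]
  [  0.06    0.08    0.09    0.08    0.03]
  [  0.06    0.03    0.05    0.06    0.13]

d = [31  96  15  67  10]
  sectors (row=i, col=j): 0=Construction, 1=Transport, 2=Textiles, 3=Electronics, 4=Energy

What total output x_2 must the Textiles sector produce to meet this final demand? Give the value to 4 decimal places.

39.1487

Form M = I − A:
  [  0.90   -0.10   -0.14   -0.13   -0.05]
  [ -0.01    0.97   -0.05   -0.15   -0.16]
  [ -0.11   -0.04    0.98   -0.09   -0.09]
  [ -0.06   -0.08   -0.09    0.92   -0.03]
  [ -0.06   -0.03   -0.05   -0.06    0.87]
Leontief inverse L = M⁻¹:
  [  1.1597    0.1493    0.1993    0.2157    0.1222]
  [  0.0509    1.0634    0.0912    0.2035    0.2149]
  [  0.1502    0.0758    1.0663    0.1469    0.1379]
  [  0.0979    0.1115    0.1281    1.1366    0.0786]
  [  0.0971    0.0590    0.0870    0.1087    1.1786]
Total output x = L · d:
  x_0 = 1.1597·31 + 0.1493·96 + 0.1993·15 + 0.2157·67 + 0.1222·10 = 68.9479
  x_1 = 0.0509·31 + 1.0634·96 + 0.0912·15 + 0.2035·67 + 0.2149·10 = 120.8102
  x_2 = 0.1502·31 + 0.0758·96 + 1.0663·15 + 0.1469·67 + 0.1379·10 = 39.1487
  x_3 = 0.0979·31 + 0.1115·96 + 0.1281·15 + 1.1366·67 + 0.0786·10 = 92.6050
  x_4 = 0.0971·31 + 0.0590·96 + 0.0870·15 + 0.1087·67 + 1.1786·10 = 29.0516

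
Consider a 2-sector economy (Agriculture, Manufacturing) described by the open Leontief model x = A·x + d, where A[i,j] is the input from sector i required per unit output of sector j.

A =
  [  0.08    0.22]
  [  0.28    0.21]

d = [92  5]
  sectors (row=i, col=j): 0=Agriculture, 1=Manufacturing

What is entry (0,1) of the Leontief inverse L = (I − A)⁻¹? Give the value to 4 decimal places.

Form M = I − A:
  [  0.92   -0.22]
  [ -0.28    0.79]
Leontief inverse L = M⁻¹:
  [  1.1876    0.3307]
  [  0.4209    1.3830]
Total output x = L · d:
  x_0 = 1.1876·92 + 0.3307·5 = 110.9140
  x_1 = 0.4209·92 + 1.3830·5 = 45.6404

L[0,1] = 0.3307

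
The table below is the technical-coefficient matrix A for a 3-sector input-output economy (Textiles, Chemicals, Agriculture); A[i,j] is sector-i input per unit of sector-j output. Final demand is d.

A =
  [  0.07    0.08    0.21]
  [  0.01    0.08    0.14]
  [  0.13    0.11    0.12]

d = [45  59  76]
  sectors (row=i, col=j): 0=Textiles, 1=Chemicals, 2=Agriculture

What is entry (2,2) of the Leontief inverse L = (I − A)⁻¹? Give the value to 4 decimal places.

L[2,2] = 1.2021

Form M = I − A:
  [  0.93   -0.08   -0.21]
  [ -0.01    0.92   -0.14]
  [ -0.13   -0.11    0.88]
Leontief inverse L = M⁻¹:
  [  1.1169    0.1315    0.2874]
  [  0.0380    1.1125    0.1861]
  [  0.1697    0.1585    1.2021]
Total output x = L · d:
  x_0 = 1.1169·45 + 0.1315·59 + 0.2874·76 = 79.8622
  x_1 = 0.0380·45 + 1.1125·59 + 0.1861·76 = 81.4861
  x_2 = 0.1697·45 + 0.1585·59 + 1.2021·76 = 108.3472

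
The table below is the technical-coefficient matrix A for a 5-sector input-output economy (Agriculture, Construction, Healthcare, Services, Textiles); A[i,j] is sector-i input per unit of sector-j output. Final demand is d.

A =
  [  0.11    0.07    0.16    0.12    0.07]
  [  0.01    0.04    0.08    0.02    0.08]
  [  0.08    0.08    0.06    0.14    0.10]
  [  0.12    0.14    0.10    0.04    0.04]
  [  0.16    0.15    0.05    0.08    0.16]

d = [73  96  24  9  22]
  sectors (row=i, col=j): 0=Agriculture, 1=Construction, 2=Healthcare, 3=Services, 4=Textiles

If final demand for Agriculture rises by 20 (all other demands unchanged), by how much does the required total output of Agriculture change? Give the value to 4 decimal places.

24.0590

Form M = I − A:
  [  0.89   -0.07   -0.16   -0.12   -0.07]
  [ -0.01    0.96   -0.08   -0.02   -0.08]
  [ -0.08   -0.08    0.94   -0.14   -0.10]
  [ -0.12   -0.14   -0.10    0.96   -0.04]
  [ -0.16   -0.15   -0.05   -0.08    0.84]
Leontief inverse L = M⁻¹:
  [  1.2030    0.1622    0.2484    0.2029    0.1549]
  [  0.0521    1.0824    0.1135    0.0559    0.1236]
  [  0.1628    0.1635    1.1364    0.2040    0.1741]
  [  0.1860    0.2057    0.1723    1.1033    0.1081]
  [  0.2658    0.2535    0.1516    0.1659    1.2627]
Total output x = L · d:
  x_0 = 1.2030·73 + 0.1622·96 + 0.2484·24 + 0.2029·9 + 0.1549·22 = 114.5830
  x_1 = 0.0521·73 + 1.0824·96 + 0.1135·24 + 0.0559·9 + 0.1236·22 = 113.6622
  x_2 = 0.1628·73 + 0.1635·96 + 1.1364·24 + 0.2040·9 + 0.1741·22 = 60.5248
  x_3 = 0.1860·73 + 0.2057·96 + 0.1723·24 + 1.1033·9 + 0.1081·22 = 49.7723
  x_4 = 0.2658·73 + 0.2535·96 + 0.1516·24 + 0.1659·9 + 1.2627·22 = 76.6555
Δx_0 = L[0,0] · Δd_0 = 1.2030 · 20 = 24.0590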